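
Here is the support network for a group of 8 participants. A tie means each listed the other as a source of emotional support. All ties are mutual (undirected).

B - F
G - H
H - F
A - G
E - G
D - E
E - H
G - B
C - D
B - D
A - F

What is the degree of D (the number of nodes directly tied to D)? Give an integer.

3

D is directly tied to B, C, and E. That is 3 neighbors, so the degree of D is 3.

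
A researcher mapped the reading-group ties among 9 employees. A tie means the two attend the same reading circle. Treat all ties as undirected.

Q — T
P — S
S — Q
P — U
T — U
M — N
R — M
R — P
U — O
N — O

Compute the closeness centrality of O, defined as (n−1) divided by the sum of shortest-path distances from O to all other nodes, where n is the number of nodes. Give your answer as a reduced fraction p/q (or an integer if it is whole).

Distances from O: M:2, N:1, P:2, Q:3, R:3, S:3, T:2, U:1. Sum = 17.
n = 9, so closeness = 8/17.

8/17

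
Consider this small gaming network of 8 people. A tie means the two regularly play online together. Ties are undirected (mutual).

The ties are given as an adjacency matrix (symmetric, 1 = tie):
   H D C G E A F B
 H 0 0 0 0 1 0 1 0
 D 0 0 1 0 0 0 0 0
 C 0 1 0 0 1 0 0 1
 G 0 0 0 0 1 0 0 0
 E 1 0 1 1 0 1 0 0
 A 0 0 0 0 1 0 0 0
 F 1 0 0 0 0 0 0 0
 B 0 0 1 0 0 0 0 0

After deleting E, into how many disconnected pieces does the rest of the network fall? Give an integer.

Without E, the remaining ties split the others into: {F, H}; {B, C, D}; {G}; {A}.
That's 4 separate components.

4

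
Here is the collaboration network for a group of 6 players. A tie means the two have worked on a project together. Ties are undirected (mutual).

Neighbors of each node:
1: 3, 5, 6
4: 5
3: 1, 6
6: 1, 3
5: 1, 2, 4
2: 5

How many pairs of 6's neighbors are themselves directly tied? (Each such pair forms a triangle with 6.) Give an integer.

6's neighbors: 1 and 3.
Neighbor pairs that are themselves tied: 6–1–3. Each forms one triangle with 6, for 1 in total.

1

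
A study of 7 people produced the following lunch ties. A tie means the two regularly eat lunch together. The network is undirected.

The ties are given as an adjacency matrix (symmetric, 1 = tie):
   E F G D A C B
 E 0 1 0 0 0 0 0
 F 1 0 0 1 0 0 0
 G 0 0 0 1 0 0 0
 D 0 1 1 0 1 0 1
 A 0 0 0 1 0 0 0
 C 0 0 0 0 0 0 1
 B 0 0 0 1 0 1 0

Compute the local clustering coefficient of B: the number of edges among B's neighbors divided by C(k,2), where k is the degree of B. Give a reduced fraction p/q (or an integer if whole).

0

B's neighbors: C and D (k = 2).
Possible neighbor pairs: C(2,2) = 1. Edges among them: none → e = 0.
Clustering(B) = 0/1.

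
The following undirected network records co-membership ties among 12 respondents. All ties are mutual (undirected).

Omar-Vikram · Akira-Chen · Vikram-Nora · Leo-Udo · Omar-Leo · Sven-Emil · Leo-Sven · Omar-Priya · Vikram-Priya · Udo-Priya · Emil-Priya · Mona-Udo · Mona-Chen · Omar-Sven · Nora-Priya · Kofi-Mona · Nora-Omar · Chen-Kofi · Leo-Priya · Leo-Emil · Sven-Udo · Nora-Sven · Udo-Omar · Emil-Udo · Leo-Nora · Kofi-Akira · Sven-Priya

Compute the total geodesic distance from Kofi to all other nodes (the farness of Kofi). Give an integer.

Distances from Kofi: Akira:1, Chen:1, Emil:3, Leo:3, Mona:1, Nora:4, Omar:3, Priya:3, Sven:3, Udo:2, Vikram:4.
Sum = 1 + 1 + 3 + 3 + 1 + 4 + 3 + 3 + 3 + 2 + 4 = 28.

28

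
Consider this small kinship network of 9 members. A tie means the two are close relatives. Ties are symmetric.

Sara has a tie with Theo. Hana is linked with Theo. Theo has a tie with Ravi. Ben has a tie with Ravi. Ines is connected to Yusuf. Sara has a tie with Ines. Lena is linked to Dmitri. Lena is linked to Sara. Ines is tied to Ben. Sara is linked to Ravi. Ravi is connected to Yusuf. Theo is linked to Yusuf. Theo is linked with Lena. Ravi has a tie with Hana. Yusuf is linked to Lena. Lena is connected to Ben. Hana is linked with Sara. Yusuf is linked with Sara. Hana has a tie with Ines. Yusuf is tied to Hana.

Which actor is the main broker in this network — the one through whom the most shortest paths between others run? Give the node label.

Unnormalized betweenness of each node: Ben:17/12, Dmitri:0, Hana:7/12, Ines:7/6, Lena:49/6, Ravi:5/3, Sara:29/12, Theo:7/6, Yusuf:29/12.
Lena has the largest value, 49/6, making it the main broker — the node through which the most shortest paths run.

Lena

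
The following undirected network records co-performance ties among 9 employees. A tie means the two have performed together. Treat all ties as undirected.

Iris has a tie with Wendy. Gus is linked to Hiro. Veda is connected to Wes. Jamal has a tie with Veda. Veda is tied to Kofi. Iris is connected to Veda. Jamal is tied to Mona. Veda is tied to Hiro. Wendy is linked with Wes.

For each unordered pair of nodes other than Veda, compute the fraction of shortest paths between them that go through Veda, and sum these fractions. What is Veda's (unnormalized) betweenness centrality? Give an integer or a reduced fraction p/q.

47/2

Pairs whose geodesics pass through Veda — Wes–Iris: 1/2; Wes–Jamal: 1; Wes–Mona: 1; Wes–Kofi: 1; Wes–Gus: 1; Wes–Hiro: 1; Iris–Jamal: 1; Iris–Mona: 1; Iris–Kofi: 1; Iris–Gus: 1; Iris–Hiro: 1; Jamal–Wendy: 2/2; Jamal–Kofi: 1; Jamal–Gus: 1 … (+10 more pairs).
All other pairs contribute 0.
Summing the contributions gives betweenness(Veda) = 47/2.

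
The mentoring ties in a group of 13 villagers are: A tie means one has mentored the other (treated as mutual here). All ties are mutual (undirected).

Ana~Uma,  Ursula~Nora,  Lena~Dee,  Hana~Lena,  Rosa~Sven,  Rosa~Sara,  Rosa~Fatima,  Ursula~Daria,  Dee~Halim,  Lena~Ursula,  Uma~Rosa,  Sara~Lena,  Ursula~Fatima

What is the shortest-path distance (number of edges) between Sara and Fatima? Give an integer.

2

One shortest route is Sara – Rosa – Fatima, which uses 2 edges, and Sara and Fatima are not directly tied, so nothing shorter exists. So d(Sara,Fatima) = 2.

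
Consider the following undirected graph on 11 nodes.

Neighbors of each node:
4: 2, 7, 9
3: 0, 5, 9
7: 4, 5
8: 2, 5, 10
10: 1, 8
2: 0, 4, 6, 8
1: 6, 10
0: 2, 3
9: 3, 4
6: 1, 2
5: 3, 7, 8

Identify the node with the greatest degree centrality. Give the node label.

2

Degrees — 0:2, 1:2, 2:4, 3:3, 4:3, 5:3, 6:2, 7:2, 8:3, 9:2, 10:2.
The maximum is 4, attained only by 2.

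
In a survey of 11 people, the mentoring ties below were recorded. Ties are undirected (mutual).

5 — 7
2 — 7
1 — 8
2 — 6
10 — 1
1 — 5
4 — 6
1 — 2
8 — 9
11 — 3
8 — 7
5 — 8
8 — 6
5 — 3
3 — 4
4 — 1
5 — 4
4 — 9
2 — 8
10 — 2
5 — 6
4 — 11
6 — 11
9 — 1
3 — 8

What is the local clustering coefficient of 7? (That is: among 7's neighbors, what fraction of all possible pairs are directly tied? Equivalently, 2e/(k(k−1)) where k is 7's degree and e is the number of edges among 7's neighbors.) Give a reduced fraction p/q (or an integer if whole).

7's neighbors: 2, 5, and 8 (k = 3).
Possible neighbor pairs: C(3,2) = 3. Edges among them: 2–8, 5–8 → e = 2.
Clustering(7) = 2/3.

2/3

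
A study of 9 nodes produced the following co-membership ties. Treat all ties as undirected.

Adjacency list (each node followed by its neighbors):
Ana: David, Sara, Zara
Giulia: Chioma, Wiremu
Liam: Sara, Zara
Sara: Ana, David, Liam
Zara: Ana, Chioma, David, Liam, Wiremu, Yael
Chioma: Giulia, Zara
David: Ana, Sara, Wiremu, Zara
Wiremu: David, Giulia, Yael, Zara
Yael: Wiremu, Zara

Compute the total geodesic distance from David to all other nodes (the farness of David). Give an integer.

12

Distances from David: Ana:1, Chioma:2, Giulia:2, Liam:2, Sara:1, Wiremu:1, Yael:2, Zara:1.
Sum = 1 + 2 + 2 + 2 + 1 + 1 + 2 + 1 = 12.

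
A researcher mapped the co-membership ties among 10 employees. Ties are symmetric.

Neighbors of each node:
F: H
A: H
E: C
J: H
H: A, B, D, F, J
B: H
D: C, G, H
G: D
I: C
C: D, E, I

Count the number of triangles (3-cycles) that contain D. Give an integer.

0

D's neighbors are C, G, and H, but none of them are tied to each other, so no triangle contains D.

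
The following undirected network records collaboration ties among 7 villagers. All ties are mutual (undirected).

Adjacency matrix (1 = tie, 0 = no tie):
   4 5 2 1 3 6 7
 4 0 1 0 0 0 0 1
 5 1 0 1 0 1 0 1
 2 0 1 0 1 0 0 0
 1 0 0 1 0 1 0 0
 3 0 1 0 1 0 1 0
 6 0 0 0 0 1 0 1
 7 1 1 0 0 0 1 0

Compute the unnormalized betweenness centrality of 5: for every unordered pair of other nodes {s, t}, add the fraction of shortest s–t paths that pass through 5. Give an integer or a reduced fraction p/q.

Pairs whose geodesics pass through 5 — 4–2: 1; 4–1: 2/2; 4–3: 1; 2–3: 1/2; 2–6: 2/3; 2–7: 1; 1–7: 2/3; 3–7: 1/2.
All other pairs contribute 0.
Summing the contributions gives betweenness(5) = 19/3.

19/3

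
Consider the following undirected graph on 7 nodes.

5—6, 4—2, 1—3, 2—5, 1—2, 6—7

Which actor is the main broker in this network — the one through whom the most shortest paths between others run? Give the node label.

Unnormalized betweenness of each node: 1:5, 2:11, 3:0, 4:0, 5:8, 6:5, 7:0.
2 has the largest value, 11, making it the main broker — the node through which the most shortest paths run.

2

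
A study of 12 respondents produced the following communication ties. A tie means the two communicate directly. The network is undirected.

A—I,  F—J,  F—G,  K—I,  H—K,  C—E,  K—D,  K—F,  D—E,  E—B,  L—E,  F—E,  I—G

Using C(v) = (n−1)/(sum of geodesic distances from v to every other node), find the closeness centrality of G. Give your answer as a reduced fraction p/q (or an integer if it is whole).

11/25

Distances from G: A:2, B:3, C:3, D:3, E:2, F:1, H:3, I:1, J:2, K:2, L:3. Sum = 25.
n = 12, so closeness = 11/25.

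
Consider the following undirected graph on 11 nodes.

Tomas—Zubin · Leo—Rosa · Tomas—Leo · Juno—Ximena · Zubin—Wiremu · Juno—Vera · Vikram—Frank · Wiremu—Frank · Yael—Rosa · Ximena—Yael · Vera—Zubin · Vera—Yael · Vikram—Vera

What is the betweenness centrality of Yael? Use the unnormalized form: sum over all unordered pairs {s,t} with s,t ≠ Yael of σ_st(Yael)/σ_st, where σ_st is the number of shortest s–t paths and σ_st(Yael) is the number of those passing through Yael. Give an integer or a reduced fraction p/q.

Pairs whose geodesics pass through Yael — Leo–Ximena: 1; Leo–Juno: 2/3; Leo–Vera: 1/2; Leo–Vikram: 1/2; Rosa–Ximena: 1; Rosa–Juno: 2/2; Rosa–Vera: 1; Rosa–Vikram: 1; Rosa–Frank: 1; Rosa–Wiremu: 1/2; Rosa–Zubin: 1/2; Ximena–Vera: 1/2; Ximena–Vikram: 1/2; Ximena–Frank: 1/2 … (+3 more pairs).
All other pairs contribute 0.
Summing the contributions gives betweenness(Yael) = 71/6.

71/6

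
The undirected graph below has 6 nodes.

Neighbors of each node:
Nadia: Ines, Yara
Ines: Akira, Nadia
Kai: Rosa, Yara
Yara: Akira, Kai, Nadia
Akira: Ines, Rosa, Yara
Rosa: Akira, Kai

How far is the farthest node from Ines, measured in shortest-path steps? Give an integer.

3

Distances from Ines: Akira:1, Kai:3, Nadia:1, Rosa:2, Yara:2.
The largest is 3 (to Kai), so the eccentricity of Ines is 3.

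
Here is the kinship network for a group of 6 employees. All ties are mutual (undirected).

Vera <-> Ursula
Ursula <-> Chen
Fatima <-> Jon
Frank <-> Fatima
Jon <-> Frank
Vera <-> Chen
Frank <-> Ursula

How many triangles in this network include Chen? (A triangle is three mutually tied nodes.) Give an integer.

1

Chen's neighbors: Ursula and Vera.
Neighbor pairs that are themselves tied: Chen–Ursula–Vera. Each forms one triangle with Chen, for 1 in total.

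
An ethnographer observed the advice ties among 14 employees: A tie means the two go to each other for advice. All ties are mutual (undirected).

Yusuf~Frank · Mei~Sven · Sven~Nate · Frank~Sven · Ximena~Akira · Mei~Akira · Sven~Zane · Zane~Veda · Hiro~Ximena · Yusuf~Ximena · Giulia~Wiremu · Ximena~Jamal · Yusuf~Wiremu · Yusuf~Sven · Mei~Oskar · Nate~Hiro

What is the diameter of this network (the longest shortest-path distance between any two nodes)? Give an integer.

Eccentricity of each node (its greatest distance to any other): Akira:4, Frank:3, Giulia:5, Hiro:4, Jamal:5, Mei:4, Nate:4, Oskar:5, Sven:3, Veda:5, Wiremu:4, Ximena:4, Yusuf:3, Zane:4.
The maximum eccentricity is 5, realized for instance by the pair Oskar–Giulia via Oskar – Mei – Sven – Yusuf – Wiremu – Giulia. So the diameter is 5.

5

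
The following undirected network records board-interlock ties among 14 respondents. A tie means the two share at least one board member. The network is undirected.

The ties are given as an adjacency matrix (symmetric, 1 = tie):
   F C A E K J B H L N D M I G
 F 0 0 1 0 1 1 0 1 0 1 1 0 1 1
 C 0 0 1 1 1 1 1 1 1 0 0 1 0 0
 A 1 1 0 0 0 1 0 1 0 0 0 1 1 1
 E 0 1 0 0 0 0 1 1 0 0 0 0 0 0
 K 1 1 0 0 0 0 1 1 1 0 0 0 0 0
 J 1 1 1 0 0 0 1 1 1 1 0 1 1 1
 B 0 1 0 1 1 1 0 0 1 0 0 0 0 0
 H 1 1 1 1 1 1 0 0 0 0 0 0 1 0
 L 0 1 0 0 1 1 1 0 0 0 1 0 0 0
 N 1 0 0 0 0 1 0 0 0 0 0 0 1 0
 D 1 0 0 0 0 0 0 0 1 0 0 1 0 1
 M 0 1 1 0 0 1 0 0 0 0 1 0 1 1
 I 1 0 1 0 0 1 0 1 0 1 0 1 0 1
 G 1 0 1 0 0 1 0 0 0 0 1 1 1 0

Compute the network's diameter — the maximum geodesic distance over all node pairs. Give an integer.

Eccentricity of each node (its greatest distance to any other): A:2, B:2, C:2, D:3, E:3, F:2, G:3, H:2, I:2, J:2, K:2, L:2, M:2, N:3.
The maximum eccentricity is 3, realized for instance by the pair E–N via E – H – F – N. So the diameter is 3.

3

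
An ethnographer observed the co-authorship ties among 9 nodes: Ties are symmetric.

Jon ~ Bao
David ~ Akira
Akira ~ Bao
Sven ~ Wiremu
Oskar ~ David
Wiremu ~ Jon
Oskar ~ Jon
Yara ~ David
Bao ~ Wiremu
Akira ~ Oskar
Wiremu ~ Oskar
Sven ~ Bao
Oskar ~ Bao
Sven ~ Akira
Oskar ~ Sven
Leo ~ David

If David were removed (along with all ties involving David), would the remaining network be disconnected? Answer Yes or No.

Removing David leaves {Leo} with no path to {Yara}, so the network splits into 3 components. David is a cut vertex.

Yes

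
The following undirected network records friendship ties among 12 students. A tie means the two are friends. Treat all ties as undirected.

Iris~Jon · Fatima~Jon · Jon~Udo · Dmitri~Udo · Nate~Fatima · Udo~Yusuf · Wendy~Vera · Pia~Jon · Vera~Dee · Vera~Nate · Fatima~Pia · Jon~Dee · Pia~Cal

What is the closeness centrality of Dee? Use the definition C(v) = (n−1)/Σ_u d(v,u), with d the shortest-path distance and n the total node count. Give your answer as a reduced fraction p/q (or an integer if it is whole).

Distances from Dee: Cal:3, Dmitri:3, Fatima:2, Iris:2, Jon:1, Nate:2, Pia:2, Udo:2, Vera:1, Wendy:2, Yusuf:3. Sum = 23.
n = 12, so closeness = 11/23.

11/23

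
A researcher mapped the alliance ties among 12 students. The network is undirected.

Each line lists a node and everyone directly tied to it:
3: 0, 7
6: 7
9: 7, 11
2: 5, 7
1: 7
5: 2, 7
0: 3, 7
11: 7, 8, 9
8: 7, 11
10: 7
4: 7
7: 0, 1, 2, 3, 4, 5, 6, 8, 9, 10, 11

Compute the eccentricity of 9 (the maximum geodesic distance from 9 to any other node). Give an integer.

Distances from 9: 0:2, 1:2, 2:2, 3:2, 4:2, 5:2, 6:2, 7:1, 8:2, 10:2, 11:1.
The largest is 2 (to 3, 1, 5, 8, 2, 0, 4, 10, and 6), so the eccentricity of 9 is 2.

2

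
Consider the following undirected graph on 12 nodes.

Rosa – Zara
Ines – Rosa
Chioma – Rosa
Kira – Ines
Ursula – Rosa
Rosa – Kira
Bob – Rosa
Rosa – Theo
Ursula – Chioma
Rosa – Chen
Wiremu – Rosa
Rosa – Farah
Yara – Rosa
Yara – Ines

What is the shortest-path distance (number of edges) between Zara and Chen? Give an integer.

One shortest route is Zara – Rosa – Chen, which uses 2 edges, and Zara and Chen are not directly tied, so nothing shorter exists. So d(Zara,Chen) = 2.

2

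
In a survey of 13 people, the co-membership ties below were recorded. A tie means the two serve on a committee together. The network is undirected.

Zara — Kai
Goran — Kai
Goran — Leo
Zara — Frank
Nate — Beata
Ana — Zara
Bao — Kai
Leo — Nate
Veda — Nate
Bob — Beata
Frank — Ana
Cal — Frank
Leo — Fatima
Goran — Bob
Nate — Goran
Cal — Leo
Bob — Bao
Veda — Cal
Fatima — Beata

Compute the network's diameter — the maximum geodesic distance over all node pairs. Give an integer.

5

Eccentricity of each node (its greatest distance to any other): Ana:5, Bao:4, Beata:5, Bob:4, Cal:4, Fatima:4, Frank:4, Goran:3, Kai:3, Leo:3, Nate:4, Veda:4, Zara:4.
The maximum eccentricity is 5, realized for instance by the pair Beata–Ana via Beata – Nate – Veda – Cal – Frank – Ana. So the diameter is 5.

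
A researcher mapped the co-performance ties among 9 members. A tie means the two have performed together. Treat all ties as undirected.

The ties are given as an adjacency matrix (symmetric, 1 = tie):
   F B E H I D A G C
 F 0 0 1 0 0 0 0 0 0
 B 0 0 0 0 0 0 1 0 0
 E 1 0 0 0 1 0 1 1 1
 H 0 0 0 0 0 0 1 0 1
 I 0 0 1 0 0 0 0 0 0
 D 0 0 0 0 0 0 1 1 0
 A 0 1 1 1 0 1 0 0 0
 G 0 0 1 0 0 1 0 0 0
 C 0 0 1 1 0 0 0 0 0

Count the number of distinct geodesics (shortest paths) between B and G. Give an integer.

The shortest distance is 3. The length-3 paths are: B–A–E–G; B–A–D–G.
That gives 2 distinct shortest paths.

2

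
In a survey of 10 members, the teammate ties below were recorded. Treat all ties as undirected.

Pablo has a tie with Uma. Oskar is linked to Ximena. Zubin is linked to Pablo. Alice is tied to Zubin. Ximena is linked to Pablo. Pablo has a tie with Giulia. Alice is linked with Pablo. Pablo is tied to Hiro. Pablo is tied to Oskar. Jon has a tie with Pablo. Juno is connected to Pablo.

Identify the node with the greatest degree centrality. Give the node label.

Pablo

Degrees — Alice:2, Giulia:1, Hiro:1, Jon:1, Juno:1, Oskar:2, Pablo:9, Uma:1, Ximena:2, Zubin:2.
The maximum is 9, attained only by Pablo.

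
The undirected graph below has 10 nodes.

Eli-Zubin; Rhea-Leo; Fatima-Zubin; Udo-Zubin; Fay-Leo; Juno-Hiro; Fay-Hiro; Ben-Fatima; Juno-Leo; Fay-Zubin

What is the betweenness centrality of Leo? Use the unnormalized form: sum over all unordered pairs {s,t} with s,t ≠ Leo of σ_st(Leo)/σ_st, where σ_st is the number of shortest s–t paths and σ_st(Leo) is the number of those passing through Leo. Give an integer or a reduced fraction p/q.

Pairs whose geodesics pass through Leo — Rhea–Juno: 1; Rhea–Ben: 1; Rhea–Fatima: 1; Rhea–Zubin: 1; Rhea–Udo: 1; Rhea–Hiro: 2/2; Rhea–Fay: 1; Rhea–Eli: 1; Juno–Ben: 1/2; Juno–Fatima: 1/2; Juno–Zubin: 1/2; Juno–Udo: 1/2; Juno–Fay: 1/2; Juno–Eli: 1/2.
All other pairs contribute 0.
Summing the contributions gives betweenness(Leo) = 11.

11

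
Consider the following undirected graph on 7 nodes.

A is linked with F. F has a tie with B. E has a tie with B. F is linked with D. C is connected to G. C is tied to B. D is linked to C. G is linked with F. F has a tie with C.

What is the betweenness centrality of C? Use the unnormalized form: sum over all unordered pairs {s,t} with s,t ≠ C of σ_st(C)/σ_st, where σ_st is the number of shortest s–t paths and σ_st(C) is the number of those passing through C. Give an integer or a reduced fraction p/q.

Pairs whose geodesics pass through C — D–B: 1/2; D–E: 1/2; D–G: 1/2; B–G: 1/2; E–G: 1/2.
All other pairs contribute 0.
Summing the contributions gives betweenness(C) = 5/2.

5/2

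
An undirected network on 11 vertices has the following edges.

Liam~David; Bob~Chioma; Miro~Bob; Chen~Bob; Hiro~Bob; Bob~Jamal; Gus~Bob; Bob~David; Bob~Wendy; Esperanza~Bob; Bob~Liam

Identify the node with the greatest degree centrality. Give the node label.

Bob

Degrees — Bob:10, Chen:1, Chioma:1, David:2, Esperanza:1, Gus:1, Hiro:1, Jamal:1, Liam:2, Miro:1, Wendy:1.
The maximum is 10, attained only by Bob.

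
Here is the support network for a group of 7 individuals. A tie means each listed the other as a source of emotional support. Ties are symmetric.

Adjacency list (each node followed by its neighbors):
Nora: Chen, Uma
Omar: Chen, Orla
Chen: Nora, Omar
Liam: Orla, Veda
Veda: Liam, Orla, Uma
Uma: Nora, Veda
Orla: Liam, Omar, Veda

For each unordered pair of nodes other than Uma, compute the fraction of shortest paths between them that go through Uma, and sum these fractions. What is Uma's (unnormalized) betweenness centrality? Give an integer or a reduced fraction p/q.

Pairs whose geodesics pass through Uma — Orla–Nora: 1/2; Chen–Veda: 1/2; Nora–Veda: 1; Nora–Liam: 1.
All other pairs contribute 0.
Summing the contributions gives betweenness(Uma) = 3.

3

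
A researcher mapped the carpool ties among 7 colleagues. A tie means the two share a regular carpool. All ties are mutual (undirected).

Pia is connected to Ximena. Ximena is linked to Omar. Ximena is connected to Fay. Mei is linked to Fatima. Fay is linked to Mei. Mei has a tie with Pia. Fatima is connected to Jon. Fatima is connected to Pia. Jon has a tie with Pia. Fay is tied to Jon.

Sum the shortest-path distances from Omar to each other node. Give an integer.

14

Distances from Omar: Fatima:3, Fay:2, Jon:3, Mei:3, Pia:2, Ximena:1.
Sum = 3 + 2 + 3 + 3 + 2 + 1 = 14.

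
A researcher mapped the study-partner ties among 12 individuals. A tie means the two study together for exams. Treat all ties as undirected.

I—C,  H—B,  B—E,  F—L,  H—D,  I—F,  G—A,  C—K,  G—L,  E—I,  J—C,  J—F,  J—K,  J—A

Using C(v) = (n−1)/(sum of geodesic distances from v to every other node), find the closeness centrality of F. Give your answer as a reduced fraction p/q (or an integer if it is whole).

11/25

Distances from F: A:2, B:3, C:2, D:5, E:2, G:2, H:4, I:1, J:1, K:2, L:1. Sum = 25.
n = 12, so closeness = 11/25.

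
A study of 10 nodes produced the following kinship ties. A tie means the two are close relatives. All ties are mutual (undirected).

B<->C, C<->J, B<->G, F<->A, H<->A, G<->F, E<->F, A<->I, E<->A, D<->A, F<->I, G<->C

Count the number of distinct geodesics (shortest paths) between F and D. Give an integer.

1

The shortest distance is 2, and the only length-2 path is F–A–D. So there is exactly 1 shortest path.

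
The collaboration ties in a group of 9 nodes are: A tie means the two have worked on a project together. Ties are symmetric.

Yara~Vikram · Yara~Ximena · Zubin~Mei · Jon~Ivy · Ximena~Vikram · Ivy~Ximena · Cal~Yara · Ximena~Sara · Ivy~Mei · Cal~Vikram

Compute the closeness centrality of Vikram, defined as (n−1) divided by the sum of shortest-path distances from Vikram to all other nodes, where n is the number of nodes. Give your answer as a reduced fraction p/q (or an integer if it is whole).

8/17

Distances from Vikram: Cal:1, Ivy:2, Jon:3, Mei:3, Sara:2, Ximena:1, Yara:1, Zubin:4. Sum = 17.
n = 9, so closeness = 8/17.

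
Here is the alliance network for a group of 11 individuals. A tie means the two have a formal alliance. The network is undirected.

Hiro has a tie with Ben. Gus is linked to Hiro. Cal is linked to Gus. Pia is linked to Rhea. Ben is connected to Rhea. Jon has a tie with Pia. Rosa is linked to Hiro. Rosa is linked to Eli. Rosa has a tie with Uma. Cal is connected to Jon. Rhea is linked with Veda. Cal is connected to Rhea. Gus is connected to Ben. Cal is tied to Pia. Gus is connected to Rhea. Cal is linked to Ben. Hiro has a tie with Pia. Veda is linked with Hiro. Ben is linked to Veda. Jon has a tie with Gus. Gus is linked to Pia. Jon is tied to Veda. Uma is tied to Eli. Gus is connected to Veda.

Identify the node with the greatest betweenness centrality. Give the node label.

Hiro

Unnormalized betweenness of each node: Ben:31/12, Cal:5/6, Eli:0, Gus:5, Hiro:43/2, Jon:1/2, Pia:47/12, Rhea:3/4, Rosa:16, Uma:0, Veda:35/12.
Hiro has the largest value, 43/2, making it the main broker — the node through which the most shortest paths run.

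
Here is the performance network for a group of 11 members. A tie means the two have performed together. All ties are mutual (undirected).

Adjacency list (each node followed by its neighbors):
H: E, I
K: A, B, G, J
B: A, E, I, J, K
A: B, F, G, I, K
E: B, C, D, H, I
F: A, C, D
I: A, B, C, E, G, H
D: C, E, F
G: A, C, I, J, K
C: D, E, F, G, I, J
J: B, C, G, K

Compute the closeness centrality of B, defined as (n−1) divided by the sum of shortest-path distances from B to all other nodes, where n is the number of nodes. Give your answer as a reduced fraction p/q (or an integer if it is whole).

2/3

Distances from B: A:1, C:2, D:2, E:1, F:2, G:2, H:2, I:1, J:1, K:1. Sum = 15.
n = 11, so closeness = 10/15 = 2/3.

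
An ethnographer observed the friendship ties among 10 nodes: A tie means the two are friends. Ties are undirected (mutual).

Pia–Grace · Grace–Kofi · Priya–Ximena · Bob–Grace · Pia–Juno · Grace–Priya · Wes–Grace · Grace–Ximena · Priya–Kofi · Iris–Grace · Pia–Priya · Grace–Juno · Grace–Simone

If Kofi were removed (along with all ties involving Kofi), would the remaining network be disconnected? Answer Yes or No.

Even without Kofi, every remaining node can still reach every other (the residual graph is connected), so Kofi is not a cut vertex.

No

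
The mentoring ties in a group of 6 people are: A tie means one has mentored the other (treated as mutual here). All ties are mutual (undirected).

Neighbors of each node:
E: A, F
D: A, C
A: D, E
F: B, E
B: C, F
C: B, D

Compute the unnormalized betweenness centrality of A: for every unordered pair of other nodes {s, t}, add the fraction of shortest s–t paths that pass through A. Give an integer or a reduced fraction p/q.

Pairs whose geodesics pass through A — C–E: 1/2; D–E: 1; D–F: 1/2.
All other pairs contribute 0.
Summing the contributions gives betweenness(A) = 2.

2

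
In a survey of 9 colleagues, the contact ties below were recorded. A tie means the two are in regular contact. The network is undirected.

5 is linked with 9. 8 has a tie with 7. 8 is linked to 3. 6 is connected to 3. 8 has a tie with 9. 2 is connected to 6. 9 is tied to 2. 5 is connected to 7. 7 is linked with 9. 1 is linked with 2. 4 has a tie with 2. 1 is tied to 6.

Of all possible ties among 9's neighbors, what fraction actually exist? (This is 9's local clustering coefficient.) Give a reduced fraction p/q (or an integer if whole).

9's neighbors: 2, 5, 7, and 8 (k = 4).
Possible neighbor pairs: C(4,2) = 6. Edges among them: 5–7, 7–8 → e = 2.
Clustering(9) = 2/6 = 1/3.

1/3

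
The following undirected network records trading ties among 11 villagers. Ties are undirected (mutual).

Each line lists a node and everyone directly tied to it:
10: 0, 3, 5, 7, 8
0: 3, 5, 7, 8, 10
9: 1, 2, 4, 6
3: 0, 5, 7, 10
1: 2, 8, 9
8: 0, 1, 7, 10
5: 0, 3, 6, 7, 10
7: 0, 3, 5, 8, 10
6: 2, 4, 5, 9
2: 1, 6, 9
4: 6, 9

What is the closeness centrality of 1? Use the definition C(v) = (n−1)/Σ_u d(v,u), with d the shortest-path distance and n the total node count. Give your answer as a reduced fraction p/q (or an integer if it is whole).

10/19

Distances from 1: 0:2, 2:1, 3:3, 4:2, 5:3, 6:2, 7:2, 8:1, 9:1, 10:2. Sum = 19.
n = 11, so closeness = 10/19.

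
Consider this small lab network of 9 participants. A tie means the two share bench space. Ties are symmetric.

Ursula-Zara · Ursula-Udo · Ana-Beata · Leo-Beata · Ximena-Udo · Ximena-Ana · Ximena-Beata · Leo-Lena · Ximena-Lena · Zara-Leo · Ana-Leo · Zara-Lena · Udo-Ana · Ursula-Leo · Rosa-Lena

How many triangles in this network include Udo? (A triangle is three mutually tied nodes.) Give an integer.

Udo's neighbors: Ana, Ursula, and Ximena.
Neighbor pairs that are themselves tied: Udo–Ana–Ximena. Each forms one triangle with Udo, for 1 in total.

1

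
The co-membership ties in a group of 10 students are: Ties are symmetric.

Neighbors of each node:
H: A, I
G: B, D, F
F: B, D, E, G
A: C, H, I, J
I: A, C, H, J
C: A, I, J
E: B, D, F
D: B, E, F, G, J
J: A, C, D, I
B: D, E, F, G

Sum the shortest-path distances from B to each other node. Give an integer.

19

Distances from B: A:3, C:3, D:1, E:1, F:1, G:1, H:4, I:3, J:2.
Sum = 3 + 3 + 1 + 1 + 1 + 1 + 4 + 3 + 2 = 19.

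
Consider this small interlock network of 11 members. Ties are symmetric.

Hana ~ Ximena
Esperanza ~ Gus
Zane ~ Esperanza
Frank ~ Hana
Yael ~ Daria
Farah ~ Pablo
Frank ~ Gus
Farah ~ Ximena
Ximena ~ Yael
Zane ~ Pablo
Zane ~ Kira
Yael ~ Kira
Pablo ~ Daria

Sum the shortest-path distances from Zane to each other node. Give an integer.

21

Distances from Zane: Daria:2, Esperanza:1, Farah:2, Frank:3, Gus:2, Hana:4, Kira:1, Pablo:1, Ximena:3, Yael:2.
Sum = 2 + 1 + 2 + 3 + 2 + 4 + 1 + 1 + 3 + 2 = 21.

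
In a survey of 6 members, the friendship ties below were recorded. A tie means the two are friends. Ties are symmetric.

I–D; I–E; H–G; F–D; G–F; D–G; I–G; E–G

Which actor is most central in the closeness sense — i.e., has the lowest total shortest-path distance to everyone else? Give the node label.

Farness (sum of distances to all others) for each node — D:7, E:8, F:8, G:5, H:9, I:7.
The smallest farness is 5, for G, so G has the highest closeness.

G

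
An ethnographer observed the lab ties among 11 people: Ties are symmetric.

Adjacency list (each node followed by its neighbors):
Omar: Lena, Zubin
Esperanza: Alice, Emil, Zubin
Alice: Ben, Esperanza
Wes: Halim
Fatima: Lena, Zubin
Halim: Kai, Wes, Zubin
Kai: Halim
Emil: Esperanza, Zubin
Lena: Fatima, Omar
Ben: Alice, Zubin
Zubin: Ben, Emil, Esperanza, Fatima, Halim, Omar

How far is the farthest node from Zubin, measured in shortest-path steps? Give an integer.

Distances from Zubin: Alice:2, Ben:1, Emil:1, Esperanza:1, Fatima:1, Halim:1, Kai:2, Lena:2, Omar:1, Wes:2.
The largest is 2 (to Lena, Alice, Kai, and Wes), so the eccentricity of Zubin is 2.

2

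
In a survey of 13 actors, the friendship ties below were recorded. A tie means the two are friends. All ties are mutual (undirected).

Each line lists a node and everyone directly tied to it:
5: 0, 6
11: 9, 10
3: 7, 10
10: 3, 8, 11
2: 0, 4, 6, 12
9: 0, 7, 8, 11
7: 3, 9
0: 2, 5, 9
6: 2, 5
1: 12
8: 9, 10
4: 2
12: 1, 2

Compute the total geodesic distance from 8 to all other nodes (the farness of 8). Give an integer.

Distances from 8: 0:2, 1:5, 2:3, 3:2, 4:4, 5:3, 6:4, 7:2, 9:1, 10:1, 11:2, 12:4.
Sum = 2 + 5 + 3 + 2 + 4 + 3 + 4 + 2 + 1 + 1 + 2 + 4 = 33.

33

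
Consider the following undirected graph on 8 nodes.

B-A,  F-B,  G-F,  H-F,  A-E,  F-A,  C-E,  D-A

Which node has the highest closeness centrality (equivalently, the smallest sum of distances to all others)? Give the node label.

A

Farness (sum of distances to all others) for each node — A:10, B:13, C:20, D:16, E:14, F:11, G:17, H:17.
The smallest farness is 10, for A, so A has the highest closeness.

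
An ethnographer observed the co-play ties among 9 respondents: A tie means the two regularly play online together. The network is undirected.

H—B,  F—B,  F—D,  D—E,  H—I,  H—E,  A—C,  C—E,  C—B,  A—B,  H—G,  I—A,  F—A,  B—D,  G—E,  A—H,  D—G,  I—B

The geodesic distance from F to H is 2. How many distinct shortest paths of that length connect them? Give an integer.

2

The shortest distance is 2. The length-2 paths are: F–A–H; F–B–H.
That gives 2 distinct shortest paths.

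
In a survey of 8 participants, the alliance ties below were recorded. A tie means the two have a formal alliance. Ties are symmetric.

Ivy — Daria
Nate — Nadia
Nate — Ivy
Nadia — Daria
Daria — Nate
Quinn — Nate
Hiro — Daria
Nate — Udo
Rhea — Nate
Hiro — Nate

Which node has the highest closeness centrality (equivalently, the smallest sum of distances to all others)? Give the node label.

Farness (sum of distances to all others) for each node — Daria:10, Hiro:12, Ivy:12, Nadia:12, Nate:7, Quinn:13, Rhea:13, Udo:13.
The smallest farness is 7, for Nate, so Nate has the highest closeness.

Nate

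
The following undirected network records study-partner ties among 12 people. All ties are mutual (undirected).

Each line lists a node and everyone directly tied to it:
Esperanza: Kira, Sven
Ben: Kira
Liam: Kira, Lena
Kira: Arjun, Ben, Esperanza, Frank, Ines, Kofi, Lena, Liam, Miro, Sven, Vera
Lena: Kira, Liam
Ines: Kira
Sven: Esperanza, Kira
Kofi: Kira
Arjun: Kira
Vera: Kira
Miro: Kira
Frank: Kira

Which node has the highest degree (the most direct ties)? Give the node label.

Kira

Degrees — Arjun:1, Ben:1, Esperanza:2, Frank:1, Ines:1, Kira:11, Kofi:1, Lena:2, Liam:2, Miro:1, Sven:2, Vera:1.
The maximum is 11, attained only by Kira.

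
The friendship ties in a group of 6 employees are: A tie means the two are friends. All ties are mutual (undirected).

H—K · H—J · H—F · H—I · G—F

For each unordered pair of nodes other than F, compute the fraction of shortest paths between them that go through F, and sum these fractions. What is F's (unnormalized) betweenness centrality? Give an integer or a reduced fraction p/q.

4

Pairs whose geodesics pass through F — G–K: 1; G–H: 1; G–J: 1; G–I: 1.
All other pairs contribute 0.
Summing the contributions gives betweenness(F) = 4.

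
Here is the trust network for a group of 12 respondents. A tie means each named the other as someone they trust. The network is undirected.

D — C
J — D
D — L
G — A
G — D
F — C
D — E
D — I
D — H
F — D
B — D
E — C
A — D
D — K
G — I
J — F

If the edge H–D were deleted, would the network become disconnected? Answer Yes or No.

Without the H–D edge there is no alternate route between H and D, so the network disconnects. It is a bridge.

Yes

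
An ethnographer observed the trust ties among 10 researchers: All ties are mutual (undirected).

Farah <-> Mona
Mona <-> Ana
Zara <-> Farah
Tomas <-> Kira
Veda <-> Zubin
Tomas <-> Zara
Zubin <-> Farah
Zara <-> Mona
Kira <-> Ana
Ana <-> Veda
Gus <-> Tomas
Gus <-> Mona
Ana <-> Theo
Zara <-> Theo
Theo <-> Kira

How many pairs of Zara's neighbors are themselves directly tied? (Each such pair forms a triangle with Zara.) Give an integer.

Zara's neighbors: Farah, Mona, Theo, and Tomas.
Neighbor pairs that are themselves tied: Zara–Farah–Mona. Each forms one triangle with Zara, for 1 in total.

1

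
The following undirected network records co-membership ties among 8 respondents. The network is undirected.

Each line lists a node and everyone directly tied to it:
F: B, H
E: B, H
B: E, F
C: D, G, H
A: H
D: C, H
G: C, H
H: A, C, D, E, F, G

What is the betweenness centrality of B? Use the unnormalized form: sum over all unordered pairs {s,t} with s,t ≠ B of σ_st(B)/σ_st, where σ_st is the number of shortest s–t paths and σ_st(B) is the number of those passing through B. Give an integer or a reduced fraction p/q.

1/2

Pairs whose geodesics pass through B — F–E: 1/2.
All other pairs contribute 0.
Summing the contributions gives betweenness(B) = 1/2.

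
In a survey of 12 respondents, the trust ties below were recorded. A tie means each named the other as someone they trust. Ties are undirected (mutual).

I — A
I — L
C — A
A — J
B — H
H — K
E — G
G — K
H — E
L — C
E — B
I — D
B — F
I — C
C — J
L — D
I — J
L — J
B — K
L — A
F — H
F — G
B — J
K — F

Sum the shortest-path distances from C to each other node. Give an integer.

24

Distances from C: A:1, B:2, D:2, E:3, F:3, G:4, H:3, I:1, J:1, K:3, L:1.
Sum = 1 + 2 + 2 + 3 + 3 + 4 + 3 + 1 + 1 + 3 + 1 = 24.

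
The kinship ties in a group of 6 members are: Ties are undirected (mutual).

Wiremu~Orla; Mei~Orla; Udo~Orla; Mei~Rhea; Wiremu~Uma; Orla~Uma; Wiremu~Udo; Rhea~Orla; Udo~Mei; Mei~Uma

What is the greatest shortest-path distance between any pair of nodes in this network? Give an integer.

Eccentricity of each node (its greatest distance to any other): Mei:2, Orla:1, Rhea:2, Udo:2, Uma:2, Wiremu:2.
The maximum eccentricity is 2, realized for instance by the pair Mei–Wiremu via Mei – Orla – Wiremu. So the diameter is 2.

2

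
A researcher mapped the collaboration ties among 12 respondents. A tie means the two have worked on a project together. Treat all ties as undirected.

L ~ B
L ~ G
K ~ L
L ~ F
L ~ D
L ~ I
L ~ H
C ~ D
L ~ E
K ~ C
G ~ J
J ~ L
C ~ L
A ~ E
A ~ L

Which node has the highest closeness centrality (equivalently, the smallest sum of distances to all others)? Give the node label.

L

Farness (sum of distances to all others) for each node — A:20, B:21, C:19, D:20, E:20, F:21, G:20, H:21, I:21, J:20, K:20, L:11.
The smallest farness is 11, for L, so L has the highest closeness.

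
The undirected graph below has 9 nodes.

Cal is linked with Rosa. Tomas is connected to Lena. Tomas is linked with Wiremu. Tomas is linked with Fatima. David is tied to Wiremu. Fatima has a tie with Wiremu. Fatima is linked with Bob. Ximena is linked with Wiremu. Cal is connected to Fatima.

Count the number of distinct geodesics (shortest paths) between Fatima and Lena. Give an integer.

The shortest distance is 2, and the only length-2 path is Fatima–Tomas–Lena. So there is exactly 1 shortest path.

1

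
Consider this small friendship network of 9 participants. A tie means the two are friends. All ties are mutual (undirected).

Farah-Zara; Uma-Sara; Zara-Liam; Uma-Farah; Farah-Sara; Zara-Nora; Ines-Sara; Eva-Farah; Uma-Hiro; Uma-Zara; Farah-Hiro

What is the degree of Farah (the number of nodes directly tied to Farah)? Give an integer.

5

Farah is directly tied to Eva, Hiro, Sara, Uma, and Zara. That is 5 neighbors, so the degree of Farah is 5.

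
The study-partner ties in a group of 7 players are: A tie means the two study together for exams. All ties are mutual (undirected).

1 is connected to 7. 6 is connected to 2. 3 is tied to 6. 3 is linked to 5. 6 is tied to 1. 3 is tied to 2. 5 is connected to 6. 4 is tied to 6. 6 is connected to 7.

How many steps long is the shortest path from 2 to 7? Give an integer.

One shortest route is 2 – 6 – 7, which uses 2 edges, and 2 and 7 are not directly tied, so nothing shorter exists. So d(2,7) = 2.

2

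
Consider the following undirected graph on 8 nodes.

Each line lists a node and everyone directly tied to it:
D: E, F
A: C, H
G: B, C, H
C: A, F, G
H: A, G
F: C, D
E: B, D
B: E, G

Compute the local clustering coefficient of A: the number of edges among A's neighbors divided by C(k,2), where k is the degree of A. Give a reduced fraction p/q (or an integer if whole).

A's neighbors: C and H (k = 2).
Possible neighbor pairs: C(2,2) = 1. Edges among them: none → e = 0.
Clustering(A) = 0/1.

0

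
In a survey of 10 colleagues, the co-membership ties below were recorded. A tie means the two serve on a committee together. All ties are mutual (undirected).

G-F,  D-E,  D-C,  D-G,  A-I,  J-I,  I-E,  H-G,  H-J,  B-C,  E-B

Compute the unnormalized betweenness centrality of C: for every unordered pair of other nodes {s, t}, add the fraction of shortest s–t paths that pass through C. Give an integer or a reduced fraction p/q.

Pairs whose geodesics pass through C — B–G: 1/2; B–F: 1/2; B–H: 1/3; B–D: 1/2.
All other pairs contribute 0.
Summing the contributions gives betweenness(C) = 11/6.

11/6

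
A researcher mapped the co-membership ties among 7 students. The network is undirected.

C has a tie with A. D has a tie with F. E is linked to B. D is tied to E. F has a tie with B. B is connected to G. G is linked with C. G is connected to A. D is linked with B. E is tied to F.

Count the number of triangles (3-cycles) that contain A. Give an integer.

A's neighbors: C and G.
Neighbor pairs that are themselves tied: A–C–G. Each forms one triangle with A, for 1 in total.

1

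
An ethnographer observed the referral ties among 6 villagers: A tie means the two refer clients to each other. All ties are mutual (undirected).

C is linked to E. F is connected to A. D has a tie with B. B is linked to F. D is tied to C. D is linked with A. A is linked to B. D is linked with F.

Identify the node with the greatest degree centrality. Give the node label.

Degrees — A:3, B:3, C:2, D:4, E:1, F:3.
The maximum is 4, attained only by D.

D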